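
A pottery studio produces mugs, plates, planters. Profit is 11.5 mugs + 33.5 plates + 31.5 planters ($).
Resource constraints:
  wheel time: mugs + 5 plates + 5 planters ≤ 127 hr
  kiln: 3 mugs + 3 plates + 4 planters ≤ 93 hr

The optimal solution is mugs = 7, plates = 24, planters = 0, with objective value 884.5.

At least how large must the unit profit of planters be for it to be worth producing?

Both wheel time and kiln are binding at x*.
Dual feasibility on the basic columns requires 1·y_wheel time + 3·y_kiln = 11.5, 5·y_wheel time + 3·y_kiln = 33.5.
This yields shadow prices y_wheel time = 5.5, y_kiln = 2.
planters enters the basis when its profit ≥ yᵀa₃ = 5.5·5 + 2·4 = 35.5.

35.5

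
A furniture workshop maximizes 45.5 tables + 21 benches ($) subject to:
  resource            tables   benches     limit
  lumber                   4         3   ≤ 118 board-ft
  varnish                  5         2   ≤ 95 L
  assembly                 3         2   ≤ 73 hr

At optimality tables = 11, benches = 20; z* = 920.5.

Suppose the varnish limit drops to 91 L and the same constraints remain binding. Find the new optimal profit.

At the optimum: lumber uses 104 of 118 (slack = 14); varnish uses 95 of 95 (binding); assembly uses 73 of 73 (binding).
Slack constraints have shadow price 0 (complementary slackness).
Dual feasibility on the basic columns requires 5·y_varnish + 3·y_assembly = 45.5, 2·y_varnish + 2·y_assembly = 21.
Solving: y_varnish = 7, y_assembly = 3.5.
Δz = y_varnish·Δb = 7 × (-4) = -28, so new z* = 920.5 − 28 = 892.5.

892.5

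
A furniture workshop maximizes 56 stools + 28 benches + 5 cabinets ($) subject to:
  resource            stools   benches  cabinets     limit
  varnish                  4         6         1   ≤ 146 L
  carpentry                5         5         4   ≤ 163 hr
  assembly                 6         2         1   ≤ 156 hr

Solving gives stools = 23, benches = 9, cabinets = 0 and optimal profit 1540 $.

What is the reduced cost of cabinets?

Binding: varnish and assembly. Non-binding: carpentry (3 unused).
Since carpentry is not tight, its dual is 0.
The binding rows give the dual system: 4·y_varnish + 6·y_assembly = 56 and 6·y_varnish + 2·y_assembly = 28.
This yields shadow prices y_varnish = 2, y_assembly = 8.
Reduced cost of cabinets: c₃ − yᵀa₃ = 5 − (2·1 + 8·1) = 5 − 10 = -5.

-5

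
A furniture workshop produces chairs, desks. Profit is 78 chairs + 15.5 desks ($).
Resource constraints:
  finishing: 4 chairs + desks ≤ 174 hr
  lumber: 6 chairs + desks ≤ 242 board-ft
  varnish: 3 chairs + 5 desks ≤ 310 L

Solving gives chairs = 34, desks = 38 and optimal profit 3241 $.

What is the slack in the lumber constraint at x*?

0

lumber used = 6·34 + 1·38 = 242; slack = 242 − 242 = 0.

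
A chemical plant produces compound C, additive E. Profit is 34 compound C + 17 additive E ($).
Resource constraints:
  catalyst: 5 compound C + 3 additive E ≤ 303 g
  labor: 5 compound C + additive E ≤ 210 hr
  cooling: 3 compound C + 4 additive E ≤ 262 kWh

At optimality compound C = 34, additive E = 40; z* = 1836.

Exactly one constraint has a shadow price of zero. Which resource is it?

catalyst

catalyst: 290/303 (slack 13)
labor: 210/210 (binding)
cooling: 262/262 (binding)
By complementary slackness, a constraint with positive slack has shadow price 0 → catalyst.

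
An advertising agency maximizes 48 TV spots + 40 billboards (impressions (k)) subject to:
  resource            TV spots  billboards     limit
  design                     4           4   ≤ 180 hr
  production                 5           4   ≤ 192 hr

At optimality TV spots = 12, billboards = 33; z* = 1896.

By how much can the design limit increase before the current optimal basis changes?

12

Binding constraints: design, production. The basis is B = [[4,4],[5,4]] with det -4.
Per unit increase in design, x* moves by d = (-1, 1.25).
The basis stays optimal until TV spots reaches 0; allowable increase = 12 hr.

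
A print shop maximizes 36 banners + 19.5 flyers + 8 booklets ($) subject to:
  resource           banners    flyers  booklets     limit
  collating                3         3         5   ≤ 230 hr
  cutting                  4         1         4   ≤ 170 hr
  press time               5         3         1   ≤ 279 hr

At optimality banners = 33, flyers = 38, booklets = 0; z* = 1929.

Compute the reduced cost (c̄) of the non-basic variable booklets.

Check each constraint at x*: collating 213/230 (slack 17); cutting 170/170 (tight); press time 279/279 (tight).
Since collating is not tight, its dual is 0.
Dual feasibility on the basic columns requires 4·y_cutting + 5·y_press time = 36, 1·y_cutting + 3·y_press time = 19.5.
This yields shadow prices y_cutting = 1.5, y_press time = 6.
Reduced cost of booklets: c₃ − yᵀa₃ = 8 − (1.5·4 + 6·1) = 8 − 12 = -4.

-4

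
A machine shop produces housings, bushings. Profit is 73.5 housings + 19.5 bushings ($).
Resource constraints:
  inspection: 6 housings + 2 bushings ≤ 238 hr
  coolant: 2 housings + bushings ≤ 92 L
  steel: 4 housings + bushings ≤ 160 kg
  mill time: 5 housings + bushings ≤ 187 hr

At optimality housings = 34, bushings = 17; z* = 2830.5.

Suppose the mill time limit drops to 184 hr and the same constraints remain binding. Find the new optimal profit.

2808

Check each constraint at x*: inspection 238/238 (tight); coolant 85/92 (slack 7); steel 153/160 (slack 7); mill time 187/187 (tight).
Since coolant, steel are not tight, their duals are 0.
The binding rows give the dual system: 6·y_inspection + 5·y_mill time = 73.5 and 2·y_inspection + 1·y_mill time = 19.5.
This yields shadow prices y_inspection = 6, y_mill time = 7.5.
Δz = y_mill time·Δb = 7.5 × (-3) = -22.5, so new z* = 2830.5 − 22.5 = 2808.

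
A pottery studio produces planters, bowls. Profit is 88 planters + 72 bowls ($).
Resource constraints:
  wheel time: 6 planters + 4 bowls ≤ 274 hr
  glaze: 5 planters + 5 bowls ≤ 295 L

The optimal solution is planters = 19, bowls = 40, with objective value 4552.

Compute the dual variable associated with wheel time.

Check each constraint at x*: wheel time 274/274 (tight); glaze 295/295 (tight).
From A_Bᵀ y = c: 6·y_wheel time + 5·y_glaze = 88; 4·y_wheel time + 5·y_glaze = 72.
Solving: y_wheel time = 8, y_glaze = 8.
Shadow price of wheel time = 8.

8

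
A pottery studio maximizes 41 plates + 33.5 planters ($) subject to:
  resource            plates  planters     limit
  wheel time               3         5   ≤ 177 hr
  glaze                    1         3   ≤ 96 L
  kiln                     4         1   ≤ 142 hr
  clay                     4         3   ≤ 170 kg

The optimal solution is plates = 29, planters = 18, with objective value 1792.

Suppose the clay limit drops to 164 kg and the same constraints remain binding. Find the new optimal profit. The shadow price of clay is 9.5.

Δb = -6, so new z* = 1792 + (9.5)·(-6) = 1792 − 57 = 1735.

1735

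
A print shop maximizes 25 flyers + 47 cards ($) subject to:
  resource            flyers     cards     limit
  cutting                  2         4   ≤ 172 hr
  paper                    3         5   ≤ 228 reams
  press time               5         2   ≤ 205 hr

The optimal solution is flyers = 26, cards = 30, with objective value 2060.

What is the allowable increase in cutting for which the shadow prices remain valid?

Binding constraints: cutting, paper. The basis is B = [[2,4],[3,5]] with det -2.
Per unit increase in cutting, x* moves by d = (-2.5, 1.5).
The basis stays optimal until flyers reaches 0; allowable increase = 10.4 hr.

10.4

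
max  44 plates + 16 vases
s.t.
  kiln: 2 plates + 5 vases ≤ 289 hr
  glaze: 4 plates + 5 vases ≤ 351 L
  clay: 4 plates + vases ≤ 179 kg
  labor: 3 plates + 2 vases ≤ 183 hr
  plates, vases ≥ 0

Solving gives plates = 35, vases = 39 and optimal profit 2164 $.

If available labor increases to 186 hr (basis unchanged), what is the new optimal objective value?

At the optimum: kiln uses 265 of 289 (slack = 24); glaze uses 335 of 351 (slack = 16); clay uses 179 of 179 (binding); labor uses 183 of 183 (binding).
Slack constraints have shadow price 0 (complementary slackness).
From A_Bᵀ y = c: 4·y_clay + 3·y_labor = 44; 1·y_clay + 2·y_labor = 16.
Solving: y_clay = 8, y_labor = 4.
Δz = y_labor·Δb = 4 × (3) = 12, so new z* = 2164 + 12 = 2176.

2176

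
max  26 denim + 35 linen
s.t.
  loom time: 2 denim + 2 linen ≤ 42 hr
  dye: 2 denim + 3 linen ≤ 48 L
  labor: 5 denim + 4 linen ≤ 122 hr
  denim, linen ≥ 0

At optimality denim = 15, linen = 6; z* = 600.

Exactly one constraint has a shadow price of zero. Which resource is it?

loom time: 42/42 (binding)
dye: 48/48 (binding)
labor: 99/122 (slack 23)
By complementary slackness, a constraint with positive slack has shadow price 0 → labor.

labor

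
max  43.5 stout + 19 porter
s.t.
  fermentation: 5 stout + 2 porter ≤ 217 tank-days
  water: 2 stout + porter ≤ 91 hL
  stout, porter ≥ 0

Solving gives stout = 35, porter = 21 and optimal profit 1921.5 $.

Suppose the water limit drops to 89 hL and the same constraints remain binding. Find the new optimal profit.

1905.5

Check each constraint at x*: fermentation 217/217 (tight); water 91/91 (tight).
Dual feasibility on the basic columns requires 5·y_fermentation + 2·y_water = 43.5, 2·y_fermentation + 1·y_water = 19.
This yields shadow prices y_fermentation = 5.5, y_water = 8.
Δz = y_water·Δb = 8 × (-2) = -16, so new z* = 1921.5 − 16 = 1905.5.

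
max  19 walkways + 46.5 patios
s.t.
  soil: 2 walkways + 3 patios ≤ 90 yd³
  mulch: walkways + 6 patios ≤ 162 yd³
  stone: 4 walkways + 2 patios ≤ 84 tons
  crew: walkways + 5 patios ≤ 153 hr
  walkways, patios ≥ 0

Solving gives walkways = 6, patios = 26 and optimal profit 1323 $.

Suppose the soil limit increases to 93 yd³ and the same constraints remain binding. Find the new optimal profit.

Check each constraint at x*: soil 90/90 (tight); mulch 162/162 (tight); stone 76/84 (slack 8); crew 136/153 (slack 17).
Slack constraints have shadow price 0 (complementary slackness).
From A_Bᵀ y = c: 2·y_soil + 1·y_mulch = 19; 3·y_soil + 6·y_mulch = 46.5.
Solving: y_soil = 7.5, y_mulch = 4.
Δz = y_soil·Δb = 7.5 × (3) = 22.5, so new z* = 1323 + 22.5 = 1345.5.

1345.5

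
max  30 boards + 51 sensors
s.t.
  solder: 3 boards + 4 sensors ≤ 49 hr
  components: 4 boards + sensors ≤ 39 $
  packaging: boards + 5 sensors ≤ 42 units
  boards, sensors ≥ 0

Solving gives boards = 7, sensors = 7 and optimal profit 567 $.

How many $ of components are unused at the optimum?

components used = 4·7 + 1·7 = 35; slack = 39 − 35 = 4.

4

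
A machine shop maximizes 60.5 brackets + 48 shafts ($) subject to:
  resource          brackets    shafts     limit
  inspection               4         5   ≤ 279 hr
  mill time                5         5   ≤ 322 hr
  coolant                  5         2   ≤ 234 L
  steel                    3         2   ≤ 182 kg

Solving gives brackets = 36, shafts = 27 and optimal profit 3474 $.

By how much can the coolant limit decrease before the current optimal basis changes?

Binding constraints: inspection, coolant. The basis is B = [[4,5],[5,2]] with det -17.
Per unit decrease in coolant, x* moves by d = (-0.2941, 0.2353).
The basis stays optimal until brackets reaches 0; allowable decrease = 122.4 L.

122.4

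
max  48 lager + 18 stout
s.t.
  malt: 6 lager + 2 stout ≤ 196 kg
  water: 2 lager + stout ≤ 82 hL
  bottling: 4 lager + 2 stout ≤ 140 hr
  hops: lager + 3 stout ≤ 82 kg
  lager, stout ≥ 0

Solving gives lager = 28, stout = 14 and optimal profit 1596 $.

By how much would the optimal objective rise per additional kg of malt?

Binding: malt and bottling. Non-binding: water (12 unused), hops (12 unused).
Slack constraints have shadow price 0 (complementary slackness).
Dual feasibility on the basic columns requires 6·y_malt + 4·y_bottling = 48, 2·y_malt + 2·y_bottling = 18.
This yields shadow prices y_malt = 6, y_bottling = 3.
Shadow price of malt = 6.

6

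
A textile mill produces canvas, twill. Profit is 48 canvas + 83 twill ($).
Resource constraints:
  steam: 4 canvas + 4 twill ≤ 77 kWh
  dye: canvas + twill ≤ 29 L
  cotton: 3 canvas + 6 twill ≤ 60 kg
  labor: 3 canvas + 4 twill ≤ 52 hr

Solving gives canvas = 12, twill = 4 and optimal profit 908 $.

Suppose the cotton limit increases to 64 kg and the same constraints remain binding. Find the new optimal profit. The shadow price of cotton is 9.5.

946

Δb = 4, so new z* = 908 + (9.5)·(4) = 908 + 38 = 946.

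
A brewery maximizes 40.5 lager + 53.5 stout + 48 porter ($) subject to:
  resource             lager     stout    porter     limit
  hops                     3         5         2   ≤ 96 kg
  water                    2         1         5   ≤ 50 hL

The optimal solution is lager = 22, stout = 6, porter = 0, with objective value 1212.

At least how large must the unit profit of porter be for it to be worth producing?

Check each constraint at x*: hops 96/96 (tight); water 50/50 (tight).
The binding rows give the dual system: 3·y_hops + 2·y_water = 40.5 and 5·y_hops + 1·y_water = 53.5.
Solving: y_hops = 9.5, y_water = 6.
porter enters the basis when its profit ≥ yᵀa₃ = 9.5·2 + 6·5 = 49.

49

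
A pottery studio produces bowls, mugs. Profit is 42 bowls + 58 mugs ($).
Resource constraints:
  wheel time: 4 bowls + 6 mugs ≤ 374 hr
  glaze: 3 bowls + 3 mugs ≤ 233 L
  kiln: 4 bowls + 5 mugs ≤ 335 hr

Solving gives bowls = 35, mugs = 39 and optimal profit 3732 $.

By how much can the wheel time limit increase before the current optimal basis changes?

Binding constraints: wheel time, kiln. The basis is B = [[4,6],[4,5]] with det -4.
Per unit increase in wheel time, x* moves by d = (-1.25, 1).
The basis stays optimal until bowls reaches 0; allowable increase = 28 hr.

28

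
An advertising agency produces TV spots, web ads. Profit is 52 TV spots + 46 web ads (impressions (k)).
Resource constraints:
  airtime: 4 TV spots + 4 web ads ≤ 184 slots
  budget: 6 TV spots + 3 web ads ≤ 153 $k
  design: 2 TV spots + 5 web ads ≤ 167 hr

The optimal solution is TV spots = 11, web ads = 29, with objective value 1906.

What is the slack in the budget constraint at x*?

0

budget used = 6·11 + 3·29 = 153; slack = 153 − 153 = 0.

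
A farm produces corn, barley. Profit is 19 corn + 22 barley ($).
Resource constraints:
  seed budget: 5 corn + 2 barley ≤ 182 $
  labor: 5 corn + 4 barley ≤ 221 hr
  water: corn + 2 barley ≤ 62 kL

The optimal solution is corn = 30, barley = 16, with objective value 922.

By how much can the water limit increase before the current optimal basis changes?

Binding constraints: seed budget, water. The basis is B = [[5,2],[1,2]] with det 8.
Per unit increase in water, x* moves by d = (-0.25, 0.625).
The basis stays optimal until labor becomes binding; allowable increase = 5.6 kL.

5.6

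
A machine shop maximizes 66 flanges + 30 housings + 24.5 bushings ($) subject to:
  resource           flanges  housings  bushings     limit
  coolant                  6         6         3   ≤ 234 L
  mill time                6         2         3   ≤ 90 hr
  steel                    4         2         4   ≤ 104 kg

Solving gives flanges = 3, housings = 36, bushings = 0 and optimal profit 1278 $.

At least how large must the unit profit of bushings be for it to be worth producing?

Check each constraint at x*: coolant 234/234 (tight); mill time 90/90 (tight); steel 84/104 (slack 20).
Slack constraints have shadow price 0 (complementary slackness).
From A_Bᵀ y = c: 6·y_coolant + 6·y_mill time = 66; 6·y_coolant + 2·y_mill time = 30.
Solving: y_coolant = 2, y_mill time = 9.
bushings enters the basis when its profit ≥ yᵀa₃ = 2·3 + 9·3 = 33.

33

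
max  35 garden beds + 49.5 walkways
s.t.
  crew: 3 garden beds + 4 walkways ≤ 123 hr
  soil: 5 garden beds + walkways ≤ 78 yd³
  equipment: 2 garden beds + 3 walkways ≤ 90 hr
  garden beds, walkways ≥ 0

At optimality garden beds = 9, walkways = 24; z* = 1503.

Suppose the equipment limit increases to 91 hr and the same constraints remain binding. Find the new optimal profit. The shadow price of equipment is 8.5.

1511.5

Δb = 1, so new z* = 1503 + (8.5)·(1) = 1503 + 8.5 = 1511.5.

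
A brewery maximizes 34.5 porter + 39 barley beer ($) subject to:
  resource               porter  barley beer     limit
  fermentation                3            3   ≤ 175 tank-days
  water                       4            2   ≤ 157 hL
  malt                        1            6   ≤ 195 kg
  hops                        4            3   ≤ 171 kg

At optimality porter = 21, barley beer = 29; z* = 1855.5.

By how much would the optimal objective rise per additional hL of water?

Check each constraint at x*: fermentation 150/175 (slack 25); water 142/157 (slack 15); malt 195/195 (tight); hops 171/171 (tight).
By complementary slackness, y = 0 for the non-binding constraints.
Dual feasibility on the basic columns requires 1·y_malt + 4·y_hops = 34.5, 6·y_malt + 3·y_hops = 39.
Solving: y_malt = 2.5, y_hops = 8.
Shadow price of water = 0.

0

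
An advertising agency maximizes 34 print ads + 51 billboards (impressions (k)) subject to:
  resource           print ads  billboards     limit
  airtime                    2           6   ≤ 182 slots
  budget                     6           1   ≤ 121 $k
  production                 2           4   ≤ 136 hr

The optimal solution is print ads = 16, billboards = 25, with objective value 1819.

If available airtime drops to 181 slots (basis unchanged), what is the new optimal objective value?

1811

Check each constraint at x*: airtime 182/182 (tight); budget 121/121 (tight); production 132/136 (slack 4).
Slack constraints have shadow price 0 (complementary slackness).
From A_Bᵀ y = c: 2·y_airtime + 6·y_budget = 34; 6·y_airtime + 1·y_budget = 51.
This yields shadow prices y_airtime = 8, y_budget = 3.
Δz = y_airtime·Δb = 8 × (-1) = -8, so new z* = 1819 − 8 = 1811.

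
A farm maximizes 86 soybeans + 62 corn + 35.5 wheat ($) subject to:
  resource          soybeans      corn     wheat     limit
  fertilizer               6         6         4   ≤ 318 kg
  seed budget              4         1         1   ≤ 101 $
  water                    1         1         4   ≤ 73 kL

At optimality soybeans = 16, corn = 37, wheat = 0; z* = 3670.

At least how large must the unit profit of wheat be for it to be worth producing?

44

Check each constraint at x*: fertilizer 318/318 (tight); seed budget 101/101 (tight); water 53/73 (slack 20).
By complementary slackness, y = 0 for the non-binding constraint.
Dual feasibility on the basic columns requires 6·y_fertilizer + 4·y_seed budget = 86, 6·y_fertilizer + 1·y_seed budget = 62.
Solving: y_fertilizer = 9, y_seed budget = 8.
wheat enters the basis when its profit ≥ yᵀa₃ = 9·4 + 8·1 = 44.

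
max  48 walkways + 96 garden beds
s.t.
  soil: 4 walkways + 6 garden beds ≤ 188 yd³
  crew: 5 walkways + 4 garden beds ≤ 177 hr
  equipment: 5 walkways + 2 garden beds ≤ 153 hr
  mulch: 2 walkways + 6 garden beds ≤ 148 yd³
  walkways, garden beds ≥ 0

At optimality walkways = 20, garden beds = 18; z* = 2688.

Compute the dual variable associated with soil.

8

Binding: soil and mulch. Non-binding: crew (5 unused), equipment (17 unused).
Since crew, equipment are not tight, their duals are 0.
The binding rows give the dual system: 4·y_soil + 2·y_mulch = 48 and 6·y_soil + 6·y_mulch = 96.
This yields shadow prices y_soil = 8, y_mulch = 8.
Shadow price of soil = 8.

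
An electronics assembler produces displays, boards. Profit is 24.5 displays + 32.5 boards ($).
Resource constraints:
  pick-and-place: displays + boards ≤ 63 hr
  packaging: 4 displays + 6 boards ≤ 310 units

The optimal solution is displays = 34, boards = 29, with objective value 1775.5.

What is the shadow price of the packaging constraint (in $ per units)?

Check each constraint at x*: pick-and-place 63/63 (tight); packaging 310/310 (tight).
The binding rows give the dual system: 1·y_pick-and-place + 4·y_packaging = 24.5 and 1·y_pick-and-place + 6·y_packaging = 32.5.
This yields shadow prices y_pick-and-place = 8.5, y_packaging = 4.
Shadow price of packaging = 4.

4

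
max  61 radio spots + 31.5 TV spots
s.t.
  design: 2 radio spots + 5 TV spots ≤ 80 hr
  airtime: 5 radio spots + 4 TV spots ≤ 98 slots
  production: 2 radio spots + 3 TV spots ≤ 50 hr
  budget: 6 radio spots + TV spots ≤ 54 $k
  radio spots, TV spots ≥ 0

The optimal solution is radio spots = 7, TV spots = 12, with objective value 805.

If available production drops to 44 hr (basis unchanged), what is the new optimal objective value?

757

Check each constraint at x*: design 74/80 (slack 6); airtime 83/98 (slack 15); production 50/50 (tight); budget 54/54 (tight).
By complementary slackness, y = 0 for the non-binding constraints.
From A_Bᵀ y = c: 2·y_production + 6·y_budget = 61; 3·y_production + 1·y_budget = 31.5.
→ y_production = 8 and y_budget = 7.5.
Δz = y_production·Δb = 8 × (-6) = -48, so new z* = 805 − 48 = 757.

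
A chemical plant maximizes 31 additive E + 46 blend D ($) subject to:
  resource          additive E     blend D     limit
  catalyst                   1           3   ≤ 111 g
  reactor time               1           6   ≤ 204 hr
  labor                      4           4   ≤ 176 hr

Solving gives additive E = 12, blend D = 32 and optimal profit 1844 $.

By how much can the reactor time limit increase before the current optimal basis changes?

Binding constraints: reactor time, labor. The basis is B = [[1,6],[4,4]] with det -20.
Per unit increase in reactor time, x* moves by d = (-0.2, 0.2).
The basis stays optimal until catalyst becomes binding; allowable increase = 7.5 hr.

7.5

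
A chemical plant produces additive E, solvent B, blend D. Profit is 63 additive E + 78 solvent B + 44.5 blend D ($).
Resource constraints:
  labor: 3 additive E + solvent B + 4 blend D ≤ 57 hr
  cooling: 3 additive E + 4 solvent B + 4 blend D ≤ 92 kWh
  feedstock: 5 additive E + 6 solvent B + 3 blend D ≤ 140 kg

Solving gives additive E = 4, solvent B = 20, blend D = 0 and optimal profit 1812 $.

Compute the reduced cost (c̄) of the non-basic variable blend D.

-6.5

Check each constraint at x*: labor 32/57 (slack 25); cooling 92/92 (tight); feedstock 140/140 (tight).
Slack constraints have shadow price 0 (complementary slackness).
From A_Bᵀ y = c: 3·y_cooling + 5·y_feedstock = 63; 4·y_cooling + 6·y_feedstock = 78.
This yields shadow prices y_cooling = 6, y_feedstock = 9.
Reduced cost of blend D: c₃ − yᵀa₃ = 44.5 − (6·4 + 9·3) = 44.5 − 51 = -6.5.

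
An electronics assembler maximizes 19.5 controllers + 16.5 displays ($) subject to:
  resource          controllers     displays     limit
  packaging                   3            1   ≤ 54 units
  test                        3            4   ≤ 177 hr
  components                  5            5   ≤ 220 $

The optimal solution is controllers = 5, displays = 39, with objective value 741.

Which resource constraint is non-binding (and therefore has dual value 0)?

test

packaging: 54/54 (binding)
test: 171/177 (slack 6)
components: 220/220 (binding)
By complementary slackness, a constraint with positive slack has shadow price 0 → test.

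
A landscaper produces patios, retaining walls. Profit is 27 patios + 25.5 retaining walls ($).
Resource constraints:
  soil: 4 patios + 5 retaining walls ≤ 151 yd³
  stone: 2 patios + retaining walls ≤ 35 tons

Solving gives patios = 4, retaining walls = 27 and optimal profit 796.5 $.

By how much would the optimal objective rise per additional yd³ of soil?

Check each constraint at x*: soil 151/151 (tight); stone 35/35 (tight).
The binding rows give the dual system: 4·y_soil + 2·y_stone = 27 and 5·y_soil + 1·y_stone = 25.5.
Solving: y_soil = 4, y_stone = 5.5.
Shadow price of soil = 4.

4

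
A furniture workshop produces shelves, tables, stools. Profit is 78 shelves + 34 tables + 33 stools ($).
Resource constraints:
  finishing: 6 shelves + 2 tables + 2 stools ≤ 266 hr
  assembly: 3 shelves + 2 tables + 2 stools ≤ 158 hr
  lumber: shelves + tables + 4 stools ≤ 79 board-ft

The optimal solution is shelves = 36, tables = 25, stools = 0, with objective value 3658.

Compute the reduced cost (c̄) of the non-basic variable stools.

At the optimum: finishing uses 266 of 266 (binding); assembly uses 158 of 158 (binding); lumber uses 61 of 79 (slack = 18).
Since lumber is not tight, its dual is 0.
From A_Bᵀ y = c: 6·y_finishing + 3·y_assembly = 78; 2·y_finishing + 2·y_assembly = 34.
→ y_finishing = 9 and y_assembly = 8.
Reduced cost of stools: c₃ − yᵀa₃ = 33 − (9·2 + 8·2) = 33 − 34 = -1.

-1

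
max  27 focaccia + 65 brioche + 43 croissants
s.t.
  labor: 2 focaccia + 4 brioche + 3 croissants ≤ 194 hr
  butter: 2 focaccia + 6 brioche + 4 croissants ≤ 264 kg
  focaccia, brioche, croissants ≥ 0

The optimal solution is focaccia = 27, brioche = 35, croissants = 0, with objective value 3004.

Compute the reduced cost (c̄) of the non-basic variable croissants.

-3

Check each constraint at x*: labor 194/194 (tight); butter 264/264 (tight).
Dual feasibility on the basic columns requires 2·y_labor + 2·y_butter = 27, 4·y_labor + 6·y_butter = 65.
Solving: y_labor = 8, y_butter = 5.5.
Reduced cost of croissants: c₃ − yᵀa₃ = 43 − (8·3 + 5.5·4) = 43 − 46 = -3.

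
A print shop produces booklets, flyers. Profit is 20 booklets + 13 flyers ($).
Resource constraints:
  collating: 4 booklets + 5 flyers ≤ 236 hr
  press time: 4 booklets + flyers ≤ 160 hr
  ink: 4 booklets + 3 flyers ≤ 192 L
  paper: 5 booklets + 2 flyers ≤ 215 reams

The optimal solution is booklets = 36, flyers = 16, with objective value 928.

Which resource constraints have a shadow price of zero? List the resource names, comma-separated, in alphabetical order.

collating, paper

collating: 224/236 (slack 12)
press time: 160/160 (binding)
ink: 192/192 (binding)
paper: 212/215 (slack 3)
By complementary slackness, a constraint with positive slack has shadow price 0 → collating, paper.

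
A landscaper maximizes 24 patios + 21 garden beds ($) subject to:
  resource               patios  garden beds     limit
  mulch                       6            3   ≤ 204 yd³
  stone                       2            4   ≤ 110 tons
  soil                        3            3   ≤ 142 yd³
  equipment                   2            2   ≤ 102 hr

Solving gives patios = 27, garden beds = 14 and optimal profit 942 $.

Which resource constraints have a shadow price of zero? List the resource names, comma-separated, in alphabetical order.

equipment, soil

mulch: 204/204 (binding)
stone: 110/110 (binding)
soil: 123/142 (slack 19)
equipment: 82/102 (slack 20)
By complementary slackness, a constraint with positive slack has shadow price 0 → equipment, soil.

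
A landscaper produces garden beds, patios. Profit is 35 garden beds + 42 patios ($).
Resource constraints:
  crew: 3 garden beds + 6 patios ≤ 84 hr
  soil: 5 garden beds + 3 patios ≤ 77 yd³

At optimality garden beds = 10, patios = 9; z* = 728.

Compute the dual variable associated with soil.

4

Both crew and soil are binding at x*.
From A_Bᵀ y = c: 3·y_crew + 5·y_soil = 35; 6·y_crew + 3·y_soil = 42.
Solving: y_crew = 5, y_soil = 4.
Shadow price of soil = 4.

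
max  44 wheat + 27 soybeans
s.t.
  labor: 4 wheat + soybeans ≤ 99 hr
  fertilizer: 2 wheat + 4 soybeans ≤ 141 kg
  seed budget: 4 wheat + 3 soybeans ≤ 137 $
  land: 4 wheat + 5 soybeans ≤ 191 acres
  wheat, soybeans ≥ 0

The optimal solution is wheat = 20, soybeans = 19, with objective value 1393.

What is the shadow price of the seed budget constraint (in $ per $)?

8

Check each constraint at x*: labor 99/99 (tight); fertilizer 116/141 (slack 25); seed budget 137/137 (tight); land 175/191 (slack 16).
Since fertilizer, land are not tight, their duals are 0.
The binding rows give the dual system: 4·y_labor + 4·y_seed budget = 44 and 1·y_labor + 3·y_seed budget = 27.
→ y_labor = 3 and y_seed budget = 8.
Shadow price of seed budget = 8.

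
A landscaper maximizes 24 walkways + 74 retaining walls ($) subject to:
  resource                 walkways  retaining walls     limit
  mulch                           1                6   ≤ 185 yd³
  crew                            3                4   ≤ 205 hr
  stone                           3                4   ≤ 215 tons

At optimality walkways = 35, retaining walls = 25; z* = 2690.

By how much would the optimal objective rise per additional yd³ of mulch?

9

Check each constraint at x*: mulch 185/185 (tight); crew 205/205 (tight); stone 205/215 (slack 10).
By complementary slackness, y = 0 for the non-binding constraint.
The binding rows give the dual system: 1·y_mulch + 3·y_crew = 24 and 6·y_mulch + 4·y_crew = 74.
Solving: y_mulch = 9, y_crew = 5.
Shadow price of mulch = 9.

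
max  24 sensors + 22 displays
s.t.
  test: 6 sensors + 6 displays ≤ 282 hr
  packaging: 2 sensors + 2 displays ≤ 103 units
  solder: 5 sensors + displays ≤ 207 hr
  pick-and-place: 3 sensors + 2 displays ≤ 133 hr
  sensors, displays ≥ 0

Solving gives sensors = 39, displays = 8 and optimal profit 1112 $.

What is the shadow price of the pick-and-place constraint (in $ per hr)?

2

At the optimum: test uses 282 of 282 (binding); packaging uses 94 of 103 (slack = 9); solder uses 203 of 207 (slack = 4); pick-and-place uses 133 of 133 (binding).
Since packaging, solder are not tight, their duals are 0.
From A_Bᵀ y = c: 6·y_test + 3·y_pick-and-place = 24; 6·y_test + 2·y_pick-and-place = 22.
→ y_test = 3 and y_pick-and-place = 2.
Shadow price of pick-and-place = 2.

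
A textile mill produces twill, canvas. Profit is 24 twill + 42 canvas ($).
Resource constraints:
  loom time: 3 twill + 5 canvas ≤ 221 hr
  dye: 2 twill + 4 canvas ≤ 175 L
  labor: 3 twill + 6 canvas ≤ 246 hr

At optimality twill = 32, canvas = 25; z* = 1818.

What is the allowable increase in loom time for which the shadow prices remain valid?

Binding constraints: loom time, labor. The basis is B = [[3,5],[3,6]] with det 3.
Per unit increase in loom time, x* moves by d = (2, -1).
The basis stays optimal until canvas reaches 0; allowable increase = 25 hr.

25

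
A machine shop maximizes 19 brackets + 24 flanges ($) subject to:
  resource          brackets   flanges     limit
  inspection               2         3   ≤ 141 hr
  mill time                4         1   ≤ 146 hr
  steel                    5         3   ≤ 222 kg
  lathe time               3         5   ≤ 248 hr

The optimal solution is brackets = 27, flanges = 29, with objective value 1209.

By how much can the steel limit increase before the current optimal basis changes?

Binding constraints: inspection, steel. The basis is B = [[2,3],[5,3]] with det -9.
Per unit increase in steel, x* moves by d = (0.3333, -0.2222).
The basis stays optimal until mill time becomes binding; allowable increase = 8.1 kg.

8.1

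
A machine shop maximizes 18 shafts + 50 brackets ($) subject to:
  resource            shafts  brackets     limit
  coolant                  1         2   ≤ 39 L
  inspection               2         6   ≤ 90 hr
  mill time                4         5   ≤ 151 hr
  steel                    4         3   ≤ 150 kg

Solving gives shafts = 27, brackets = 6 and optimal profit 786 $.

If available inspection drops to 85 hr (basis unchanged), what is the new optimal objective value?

At the optimum: coolant uses 39 of 39 (binding); inspection uses 90 of 90 (binding); mill time uses 138 of 151 (slack = 13); steel uses 126 of 150 (slack = 24).
Since mill time, steel are not tight, their duals are 0.
From A_Bᵀ y = c: 1·y_coolant + 2·y_inspection = 18; 2·y_coolant + 6·y_inspection = 50.
→ y_coolant = 4 and y_inspection = 7.
Δz = y_inspection·Δb = 7 × (-5) = -35, so new z* = 786 − 35 = 751.

751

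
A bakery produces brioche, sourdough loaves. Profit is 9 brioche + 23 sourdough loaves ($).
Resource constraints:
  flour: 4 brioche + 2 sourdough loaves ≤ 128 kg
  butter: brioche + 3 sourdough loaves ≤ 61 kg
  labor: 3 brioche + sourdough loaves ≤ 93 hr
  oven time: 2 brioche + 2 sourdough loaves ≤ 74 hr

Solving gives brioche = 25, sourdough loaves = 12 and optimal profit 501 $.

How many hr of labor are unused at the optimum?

labor used = 3·25 + 1·12 = 87; slack = 93 − 87 = 6.

6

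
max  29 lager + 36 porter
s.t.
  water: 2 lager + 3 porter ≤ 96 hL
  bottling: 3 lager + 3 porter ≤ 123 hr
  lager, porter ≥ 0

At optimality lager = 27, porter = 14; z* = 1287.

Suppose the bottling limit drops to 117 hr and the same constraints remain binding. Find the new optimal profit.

1257

At the optimum: water uses 96 of 96 (binding); bottling uses 123 of 123 (binding).
Dual feasibility on the basic columns requires 2·y_water + 3·y_bottling = 29, 3·y_water + 3·y_bottling = 36.
This yields shadow prices y_water = 7, y_bottling = 5.
Δz = y_bottling·Δb = 5 × (-6) = -30, so new z* = 1287 − 30 = 1257.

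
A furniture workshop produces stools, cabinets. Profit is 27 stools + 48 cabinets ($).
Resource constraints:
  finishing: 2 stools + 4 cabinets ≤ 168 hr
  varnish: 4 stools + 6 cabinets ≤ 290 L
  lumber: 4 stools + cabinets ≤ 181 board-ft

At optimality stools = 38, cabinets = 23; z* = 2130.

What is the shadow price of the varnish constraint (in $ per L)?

3

Check each constraint at x*: finishing 168/168 (tight); varnish 290/290 (tight); lumber 175/181 (slack 6).
Since lumber is not tight, its dual is 0.
Dual feasibility on the basic columns requires 2·y_finishing + 4·y_varnish = 27, 4·y_finishing + 6·y_varnish = 48.
Solving: y_finishing = 7.5, y_varnish = 3.
Shadow price of varnish = 3.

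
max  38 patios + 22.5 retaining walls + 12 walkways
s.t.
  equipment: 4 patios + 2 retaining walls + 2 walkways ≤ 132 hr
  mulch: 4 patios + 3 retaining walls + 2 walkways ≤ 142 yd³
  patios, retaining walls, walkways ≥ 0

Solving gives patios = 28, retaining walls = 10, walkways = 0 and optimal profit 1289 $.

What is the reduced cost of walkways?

Check each constraint at x*: equipment 132/132 (tight); mulch 142/142 (tight).
Dual feasibility on the basic columns requires 4·y_equipment + 4·y_mulch = 38, 2·y_equipment + 3·y_mulch = 22.5.
Solving: y_equipment = 6, y_mulch = 3.5.
Reduced cost of walkways: c₃ − yᵀa₃ = 12 − (6·2 + 3.5·2) = 12 − 19 = -7.

-7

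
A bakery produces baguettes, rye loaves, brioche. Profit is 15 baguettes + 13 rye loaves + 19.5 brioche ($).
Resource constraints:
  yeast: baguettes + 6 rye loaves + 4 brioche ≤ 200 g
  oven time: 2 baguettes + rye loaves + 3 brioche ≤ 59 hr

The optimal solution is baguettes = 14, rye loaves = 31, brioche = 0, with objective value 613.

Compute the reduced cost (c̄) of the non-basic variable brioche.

-5.5

At the optimum: yeast uses 200 of 200 (binding); oven time uses 59 of 59 (binding).
From A_Bᵀ y = c: 1·y_yeast + 2·y_oven time = 15; 6·y_yeast + 1·y_oven time = 13.
This yields shadow prices y_yeast = 1, y_oven time = 7.
Reduced cost of brioche: c₃ − yᵀa₃ = 19.5 − (1·4 + 7·3) = 19.5 − 25 = -5.5.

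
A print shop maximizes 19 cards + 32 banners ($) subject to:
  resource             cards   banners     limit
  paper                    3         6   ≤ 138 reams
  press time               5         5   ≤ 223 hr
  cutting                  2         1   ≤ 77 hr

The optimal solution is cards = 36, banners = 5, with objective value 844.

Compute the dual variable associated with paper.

5

At the optimum: paper uses 138 of 138 (binding); press time uses 205 of 223 (slack = 18); cutting uses 77 of 77 (binding).
Since press time is not tight, its dual is 0.
Dual feasibility on the basic columns requires 3·y_paper + 2·y_cutting = 19, 6·y_paper + 1·y_cutting = 32.
→ y_paper = 5 and y_cutting = 2.
Shadow price of paper = 5.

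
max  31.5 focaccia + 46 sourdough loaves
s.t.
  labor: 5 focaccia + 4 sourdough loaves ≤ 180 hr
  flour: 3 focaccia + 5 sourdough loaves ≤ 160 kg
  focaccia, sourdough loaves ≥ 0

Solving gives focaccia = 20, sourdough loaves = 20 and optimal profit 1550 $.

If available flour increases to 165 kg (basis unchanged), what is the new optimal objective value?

Both labor and flour are binding at x*.
Dual feasibility on the basic columns requires 5·y_labor + 3·y_flour = 31.5, 4·y_labor + 5·y_flour = 46.
This yields shadow prices y_labor = 1.5, y_flour = 8.
Δz = y_flour·Δb = 8 × (5) = 40, so new z* = 1550 + 40 = 1590.

1590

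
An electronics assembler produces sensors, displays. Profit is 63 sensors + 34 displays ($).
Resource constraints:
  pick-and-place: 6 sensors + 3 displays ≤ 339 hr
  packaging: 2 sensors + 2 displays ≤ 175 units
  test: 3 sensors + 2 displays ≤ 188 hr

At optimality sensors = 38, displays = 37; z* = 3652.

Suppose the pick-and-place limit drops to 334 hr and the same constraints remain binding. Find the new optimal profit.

Check each constraint at x*: pick-and-place 339/339 (tight); packaging 150/175 (slack 25); test 188/188 (tight).
Slack constraints have shadow price 0 (complementary slackness).
The binding rows give the dual system: 6·y_pick-and-place + 3·y_test = 63 and 3·y_pick-and-place + 2·y_test = 34.
Solving: y_pick-and-place = 8, y_test = 5.
Δz = y_pick-and-place·Δb = 8 × (-5) = -40, so new z* = 3652 − 40 = 3612.

3612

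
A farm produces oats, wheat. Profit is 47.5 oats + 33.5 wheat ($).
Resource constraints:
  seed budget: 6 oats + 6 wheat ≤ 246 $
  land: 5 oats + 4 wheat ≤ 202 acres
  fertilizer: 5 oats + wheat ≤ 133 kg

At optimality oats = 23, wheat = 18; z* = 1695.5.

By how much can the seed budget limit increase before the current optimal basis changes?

24

Binding constraints: seed budget, fertilizer. The basis is B = [[6,6],[5,1]] with det -24.
Per unit increase in seed budget, x* moves by d = (-0.0417, 0.2083).
The basis stays optimal until land becomes binding; allowable increase = 24 $.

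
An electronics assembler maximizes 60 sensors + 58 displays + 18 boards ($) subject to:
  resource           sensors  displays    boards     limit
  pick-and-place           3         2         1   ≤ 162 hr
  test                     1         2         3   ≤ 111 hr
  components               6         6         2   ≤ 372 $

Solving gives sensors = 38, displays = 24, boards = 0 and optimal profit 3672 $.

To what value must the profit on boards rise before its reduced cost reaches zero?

At the optimum: pick-and-place uses 162 of 162 (binding); test uses 86 of 111 (slack = 25); components uses 372 of 372 (binding).
Since test is not tight, its dual is 0.
The binding rows give the dual system: 3·y_pick-and-place + 6·y_components = 60 and 2·y_pick-and-place + 6·y_components = 58.
Solving: y_pick-and-place = 2, y_components = 9.
boards enters the basis when its profit ≥ yᵀa₃ = 2·1 + 9·2 = 20.

20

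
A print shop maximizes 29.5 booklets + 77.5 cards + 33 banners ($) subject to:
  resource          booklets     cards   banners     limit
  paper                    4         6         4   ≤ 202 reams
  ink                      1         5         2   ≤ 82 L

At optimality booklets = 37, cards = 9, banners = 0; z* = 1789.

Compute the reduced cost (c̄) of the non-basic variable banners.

-6

At the optimum: paper uses 202 of 202 (binding); ink uses 82 of 82 (binding).
The binding rows give the dual system: 4·y_paper + 1·y_ink = 29.5 and 6·y_paper + 5·y_ink = 77.5.
Solving: y_paper = 5, y_ink = 9.5.
Reduced cost of banners: c₃ − yᵀa₃ = 33 − (5·4 + 9.5·2) = 33 − 39 = -6.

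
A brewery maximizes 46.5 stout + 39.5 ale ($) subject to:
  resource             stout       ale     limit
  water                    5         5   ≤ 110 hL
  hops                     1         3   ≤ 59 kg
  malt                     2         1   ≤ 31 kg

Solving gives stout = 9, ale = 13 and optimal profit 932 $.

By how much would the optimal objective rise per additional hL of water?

6.5

Check each constraint at x*: water 110/110 (tight); hops 48/59 (slack 11); malt 31/31 (tight).
Since hops is not tight, its dual is 0.
From A_Bᵀ y = c: 5·y_water + 2·y_malt = 46.5; 5·y_water + 1·y_malt = 39.5.
→ y_water = 6.5 and y_malt = 7.
Shadow price of water = 6.5.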